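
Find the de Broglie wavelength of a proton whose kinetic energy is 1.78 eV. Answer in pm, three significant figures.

λ = 21.5 pm

KE = 1.78 eV = 2.852 × 10⁻¹⁹ J.
p = √(2mKE) = √(2 × 1.673 × 10⁻²⁷ × 2.852 × 10⁻¹⁹) = 3.089 × 10⁻²³ kg·m/s.
λ = h/p = 6.626 × 10⁻³⁴ / 3.089 × 10⁻²³ = 2.15 × 10⁻¹¹ m = 21.5 pm.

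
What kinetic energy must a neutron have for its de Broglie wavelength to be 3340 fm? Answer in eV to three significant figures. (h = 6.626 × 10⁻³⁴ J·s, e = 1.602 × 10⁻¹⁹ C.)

KE = 73.3 eV

p = h/λ = 6.626 × 10⁻³⁴ / 3.340 × 10⁻¹² = 1.984 × 10⁻²² kg·m/s.
KE = p²/(2m) = (1.984 × 10⁻²²)² / (2 × 1.675 × 10⁻²⁷) = 1.175 × 10⁻¹⁷ J = 73.3 eV.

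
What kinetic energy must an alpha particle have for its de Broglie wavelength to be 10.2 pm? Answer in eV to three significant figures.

p = h/λ = 6.626 × 10⁻³⁴ / 1.020 × 10⁻¹¹ = 6.496 × 10⁻²³ kg·m/s.
KE = p²/(2m) = (6.496 × 10⁻²³)² / (2 × 6.645 × 10⁻²⁷) = 3.175 × 10⁻¹⁹ J = 1.98 eV.

KE = 1.98 eV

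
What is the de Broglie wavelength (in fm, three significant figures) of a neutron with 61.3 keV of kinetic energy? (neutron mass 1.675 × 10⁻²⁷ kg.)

KE = 61.3 keV = 9.820 × 10⁻¹⁵ J.
p = √(2mKE) = √(2 × 1.675 × 10⁻²⁷ × 9.820 × 10⁻¹⁵) = 5.736 × 10⁻²¹ kg·m/s.
λ = h/p = 6.626 × 10⁻³⁴ / 5.736 × 10⁻²¹ = 1.16 × 10⁻¹³ m = 116 fm.

λ = 116 fm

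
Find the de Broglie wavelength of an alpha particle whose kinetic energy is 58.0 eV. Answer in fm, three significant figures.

KE = 58.0 eV = 9.292 × 10⁻¹⁸ J.
p = √(2mKE) = √(2 × 6.645 × 10⁻²⁷ × 9.292 × 10⁻¹⁸) = 3.514 × 10⁻²² kg·m/s.
λ = h/p = 6.626 × 10⁻³⁴ / 3.514 × 10⁻²² = 1.89 × 10⁻¹² m = 1890 fm.

λ = 1890 fm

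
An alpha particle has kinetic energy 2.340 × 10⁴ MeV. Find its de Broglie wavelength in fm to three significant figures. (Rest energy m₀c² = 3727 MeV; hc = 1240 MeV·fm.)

λ = 0.0461 fm

Total energy E = KE + m₀c² = 2.340 × 10⁴ + 3727 = 27127 MeV.
(pc)² = E² − (m₀c²)² = (27127)² − (3727)² = 7.220 × 10⁸ MeV², so pc = 2.687 × 10⁴ MeV.
λ = hc/(pc) = 1240 MeV·fm / 2.687 × 10⁴ MeV = 0.0461 fm.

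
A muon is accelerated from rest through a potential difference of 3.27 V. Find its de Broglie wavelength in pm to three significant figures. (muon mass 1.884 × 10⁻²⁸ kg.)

KE = eV = 1.602 × 10⁻¹⁹ × 3.270 = 5.239 × 10⁻¹⁹ J.
p = √(2mKE) = √(2 × 1.884 × 10⁻²⁸ × 5.239 × 10⁻¹⁹) = 1.405 × 10⁻²³ kg·m/s.
λ = h/p = 6.626 × 10⁻³⁴ / 1.405 × 10⁻²³ = 4.72 × 10⁻¹¹ m = 47.2 pm.

λ = 47.2 pm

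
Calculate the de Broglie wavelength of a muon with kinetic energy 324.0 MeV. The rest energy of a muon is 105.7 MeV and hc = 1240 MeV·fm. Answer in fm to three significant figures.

λ = 2.98 fm

Total energy E = KE + m₀c² = 324.0 + 105.7 = 429.7 MeV.
(pc)² = E² − (m₀c²)² = (429.7)² − (105.7)² = 1.735 × 10⁵ MeV², so pc = 416.5 MeV.
λ = hc/(pc) = 1240 MeV·fm / 416.5 MeV = 2.98 fm.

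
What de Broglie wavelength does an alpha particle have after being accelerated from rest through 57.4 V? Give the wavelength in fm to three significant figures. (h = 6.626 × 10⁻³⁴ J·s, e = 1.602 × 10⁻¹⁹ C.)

λ = 1340 fm

KE = 2eV = 2 × 1.602 × 10⁻¹⁹ × 57.40 = 1.839 × 10⁻¹⁷ J.
p = √(2mKE) = √(2 × 6.645 × 10⁻²⁷ × 1.839 × 10⁻¹⁷) = 4.944 × 10⁻²² kg·m/s.
λ = h/p = 6.626 × 10⁻³⁴ / 4.944 × 10⁻²² = 1.34 × 10⁻¹² m = 1340 fm.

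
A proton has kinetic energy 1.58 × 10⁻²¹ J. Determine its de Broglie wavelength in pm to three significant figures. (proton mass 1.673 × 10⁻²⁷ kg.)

λ = 288 pm

p = √(2mKE) = √(2 × 1.673 × 10⁻²⁷ × 1.580 × 10⁻²¹) = 2.299 × 10⁻²⁴ kg·m/s.
λ = h/p = 6.626 × 10⁻³⁴ / 2.299 × 10⁻²⁴ = 2.88 × 10⁻¹⁰ m = 288 pm.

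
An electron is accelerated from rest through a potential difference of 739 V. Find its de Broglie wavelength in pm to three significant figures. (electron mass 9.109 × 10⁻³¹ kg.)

KE = eV = 1.602 × 10⁻¹⁹ × 739.0 = 1.184 × 10⁻¹⁶ J.
p = √(2mKE) = √(2 × 9.109 × 10⁻³¹ × 1.184 × 10⁻¹⁶) = 1.469 × 10⁻²³ kg·m/s.
λ = h/p = 6.626 × 10⁻³⁴ / 1.469 × 10⁻²³ = 4.51 × 10⁻¹¹ m = 45.1 pm.

λ = 45.1 pm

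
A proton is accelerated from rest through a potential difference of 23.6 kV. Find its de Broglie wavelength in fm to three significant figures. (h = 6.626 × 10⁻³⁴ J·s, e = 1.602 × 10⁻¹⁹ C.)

λ = 186 fm

KE = eV = 1.602 × 10⁻¹⁹ × 2.360 × 10⁴ = 3.781 × 10⁻¹⁵ J.
p = √(2mKE) = √(2 × 1.673 × 10⁻²⁷ × 3.781 × 10⁻¹⁵) = 3.557 × 10⁻²¹ kg·m/s.
λ = h/p = 6.626 × 10⁻³⁴ / 3.557 × 10⁻²¹ = 1.86 × 10⁻¹³ m = 186 fm.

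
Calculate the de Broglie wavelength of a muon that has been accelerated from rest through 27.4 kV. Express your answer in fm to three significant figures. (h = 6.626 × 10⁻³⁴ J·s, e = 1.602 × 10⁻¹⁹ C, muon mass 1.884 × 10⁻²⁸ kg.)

λ = 515 fm

KE = eV = 1.602 × 10⁻¹⁹ × 2.740 × 10⁴ = 4.389 × 10⁻¹⁵ J.
p = √(2mKE) = √(2 × 1.884 × 10⁻²⁸ × 4.389 × 10⁻¹⁵) = 1.286 × 10⁻²¹ kg·m/s.
λ = h/p = 6.626 × 10⁻³⁴ / 1.286 × 10⁻²¹ = 5.15 × 10⁻¹³ m = 515 fm.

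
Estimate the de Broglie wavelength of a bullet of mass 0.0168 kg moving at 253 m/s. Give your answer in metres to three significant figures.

λ = 1.56 × 10⁻³⁴ m

p = mv = 0.0168 × 253 = 4.250 kg·m/s.
λ = h/p = 6.626 × 10⁻³⁴ / 4.250 = 1.56 × 10⁻³⁴ m.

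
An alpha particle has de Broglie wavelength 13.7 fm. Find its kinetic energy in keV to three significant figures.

KE = 1100 keV

p = h/λ = 6.626 × 10⁻³⁴ / 1.370 × 10⁻¹⁴ = 4.836 × 10⁻²⁰ kg·m/s.
KE = p²/(2m) = (4.836 × 10⁻²⁰)² / (2 × 6.645 × 10⁻²⁷) = 1.760 × 10⁻¹³ J = 1100 keV.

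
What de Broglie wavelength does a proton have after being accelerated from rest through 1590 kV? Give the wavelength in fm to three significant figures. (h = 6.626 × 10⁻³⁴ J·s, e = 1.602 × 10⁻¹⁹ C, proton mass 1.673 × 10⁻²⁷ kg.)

λ = 22.7 fm

KE = eV = 1.602 × 10⁻¹⁹ × 1.590 × 10⁶ = 2.547 × 10⁻¹³ J.
p = √(2mKE) = √(2 × 1.673 × 10⁻²⁷ × 2.547 × 10⁻¹³) = 2.919 × 10⁻²⁰ kg·m/s.
λ = h/p = 6.626 × 10⁻³⁴ / 2.919 × 10⁻²⁰ = 2.27 × 10⁻¹⁴ m = 22.7 fm.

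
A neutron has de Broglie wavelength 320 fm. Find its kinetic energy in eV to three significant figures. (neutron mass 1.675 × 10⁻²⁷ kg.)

p = h/λ = 6.626 × 10⁻³⁴ / 3.200 × 10⁻¹³ = 2.071 × 10⁻²¹ kg·m/s.
KE = p²/(2m) = (2.071 × 10⁻²¹)² / (2 × 1.675 × 10⁻²⁷) = 1.280 × 10⁻¹⁵ J = 7990 eV.

KE = 7990 eV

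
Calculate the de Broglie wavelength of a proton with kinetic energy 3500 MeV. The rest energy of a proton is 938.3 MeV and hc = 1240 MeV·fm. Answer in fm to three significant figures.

λ = 0.286 fm

Total energy E = KE + m₀c² = 3500 + 938.3 = 4438.3 MeV.
(pc)² = E² − (m₀c²)² = (4438.3)² − (938.3)² = 1.882 × 10⁷ MeV², so pc = 4338 MeV.
λ = hc/(pc) = 1240 MeV·fm / 4338 MeV = 0.286 fm.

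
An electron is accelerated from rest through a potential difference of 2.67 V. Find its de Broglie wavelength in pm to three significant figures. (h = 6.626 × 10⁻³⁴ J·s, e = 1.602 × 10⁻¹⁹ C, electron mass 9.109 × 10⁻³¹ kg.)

λ = 751 pm

KE = eV = 1.602 × 10⁻¹⁹ × 2.670 = 4.277 × 10⁻¹⁹ J.
p = √(2mKE) = √(2 × 9.109 × 10⁻³¹ × 4.277 × 10⁻¹⁹) = 8.827 × 10⁻²⁵ kg·m/s.
λ = h/p = 6.626 × 10⁻³⁴ / 8.827 × 10⁻²⁵ = 7.51 × 10⁻¹⁰ m = 751 pm.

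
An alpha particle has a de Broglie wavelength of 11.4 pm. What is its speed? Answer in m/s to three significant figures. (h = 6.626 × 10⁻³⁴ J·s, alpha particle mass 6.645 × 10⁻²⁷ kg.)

v = 8750 m/s

p = h/λ = 6.626 × 10⁻³⁴ / 1.140 × 10⁻¹¹ = 5.812 × 10⁻²³ kg·m/s.
v = p/m = 5.812 × 10⁻²³ / 6.645 × 10⁻²⁷ = 8.75 × 10³ m/s = 8750 m/s.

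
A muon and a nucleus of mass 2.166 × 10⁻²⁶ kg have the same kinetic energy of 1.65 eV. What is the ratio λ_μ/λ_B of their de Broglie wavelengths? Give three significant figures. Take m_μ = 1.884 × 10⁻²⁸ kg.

λ_μ/λ_B = 10.7

At fixed KE, p = √(2mKE) so λ = h/p ∝ 1/√m.
λ_μ/λ_B = √(m_B/m_μ) = √(2.166 × 10⁻²⁶/1.884 × 10⁻²⁸) = √(115.0) = 10.7.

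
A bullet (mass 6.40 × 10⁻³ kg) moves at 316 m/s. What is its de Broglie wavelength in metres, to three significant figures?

λ = 3.28 × 10⁻³⁴ m

p = mv = 6.40 × 10⁻³ × 316 = 2.022 kg·m/s.
λ = h/p = 6.626 × 10⁻³⁴ / 2.022 = 3.28 × 10⁻³⁴ m.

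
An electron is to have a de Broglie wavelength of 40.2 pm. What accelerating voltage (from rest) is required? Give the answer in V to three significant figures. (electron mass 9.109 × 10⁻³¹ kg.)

V = 931 V

p = h/λ = 6.626 × 10⁻³⁴ / 4.020 × 10⁻¹¹ = 1.648 × 10⁻²³ kg·m/s.
KE = p²/(2m) = 1.491 × 10⁻¹⁶ J.
V = KE/e = 1.491 × 10⁻¹⁶ / (1.602 × 10⁻¹⁹) = 931 V.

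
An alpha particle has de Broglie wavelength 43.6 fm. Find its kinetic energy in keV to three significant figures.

p = h/λ = 6.626 × 10⁻³⁴ / 4.360 × 10⁻¹⁴ = 1.520 × 10⁻²⁰ kg·m/s.
KE = p²/(2m) = (1.520 × 10⁻²⁰)² / (2 × 6.645 × 10⁻²⁷) = 1.738 × 10⁻¹⁴ J = 108 keV.

KE = 108 keV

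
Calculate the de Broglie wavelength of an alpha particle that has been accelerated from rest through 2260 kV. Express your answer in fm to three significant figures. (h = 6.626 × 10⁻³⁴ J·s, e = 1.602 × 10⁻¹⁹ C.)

KE = 2eV = 2 × 1.602 × 10⁻¹⁹ × 2.260 × 10⁶ = 7.241 × 10⁻¹³ J.
p = √(2mKE) = √(2 × 6.645 × 10⁻²⁷ × 7.241 × 10⁻¹³) = 9.810 × 10⁻²⁰ kg·m/s.
λ = h/p = 6.626 × 10⁻³⁴ / 9.810 × 10⁻²⁰ = 6.75 × 10⁻¹⁵ m = 6.75 fm.

λ = 6.75 fm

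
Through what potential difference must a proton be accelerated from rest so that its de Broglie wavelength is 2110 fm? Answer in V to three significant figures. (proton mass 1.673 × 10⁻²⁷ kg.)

p = h/λ = 6.626 × 10⁻³⁴ / 2.110 × 10⁻¹² = 3.140 × 10⁻²² kg·m/s.
KE = p²/(2m) = 2.947 × 10⁻¹⁷ J.
V = KE/e = 2.947 × 10⁻¹⁷ / (1.602 × 10⁻¹⁹) = 184 V.

V = 184 V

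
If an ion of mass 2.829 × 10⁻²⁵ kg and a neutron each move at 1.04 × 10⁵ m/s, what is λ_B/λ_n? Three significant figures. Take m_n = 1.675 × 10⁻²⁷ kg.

At fixed v, p = mv so λ = h/(mv) ∝ 1/m.
λ_B/λ_n = m_n/m_B = 1.675 × 10⁻²⁷/2.829 × 10⁻²⁵ = 5.92 × 10⁻³.

λ_B/λ_n = 5.92 × 10⁻³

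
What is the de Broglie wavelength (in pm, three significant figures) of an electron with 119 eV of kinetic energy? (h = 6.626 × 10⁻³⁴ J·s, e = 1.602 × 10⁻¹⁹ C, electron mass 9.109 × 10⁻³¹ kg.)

λ = 112 pm

KE = 119 eV = 1.906 × 10⁻¹⁷ J.
p = √(2mKE) = √(2 × 9.109 × 10⁻³¹ × 1.906 × 10⁻¹⁷) = 5.893 × 10⁻²⁴ kg·m/s.
λ = h/p = 6.626 × 10⁻³⁴ / 5.893 × 10⁻²⁴ = 1.12 × 10⁻¹⁰ m = 112 pm.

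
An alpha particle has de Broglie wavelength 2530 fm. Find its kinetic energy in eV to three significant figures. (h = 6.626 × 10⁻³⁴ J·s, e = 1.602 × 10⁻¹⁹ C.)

KE = 32.2 eV

p = h/λ = 6.626 × 10⁻³⁴ / 2.530 × 10⁻¹² = 2.619 × 10⁻²² kg·m/s.
KE = p²/(2m) = (2.619 × 10⁻²²)² / (2 × 6.645 × 10⁻²⁷) = 5.161 × 10⁻¹⁸ J = 32.2 eV.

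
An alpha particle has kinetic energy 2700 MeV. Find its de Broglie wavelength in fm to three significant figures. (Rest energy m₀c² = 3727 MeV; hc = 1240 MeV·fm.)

Total energy E = KE + m₀c² = 2700 + 3727 = 6427 MeV.
(pc)² = E² − (m₀c²)² = (6427)² − (3727)² = 2.742 × 10⁷ MeV², so pc = 5236 MeV.
λ = hc/(pc) = 1240 MeV·fm / 5236 MeV = 0.237 fm.

λ = 0.237 fm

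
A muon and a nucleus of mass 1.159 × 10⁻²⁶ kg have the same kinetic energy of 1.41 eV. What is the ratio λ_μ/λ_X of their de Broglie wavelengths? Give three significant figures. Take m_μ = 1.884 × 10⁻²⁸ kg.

At fixed KE, p = √(2mKE) so λ = h/p ∝ 1/√m.
λ_μ/λ_X = √(m_X/m_μ) = √(1.159 × 10⁻²⁶/1.884 × 10⁻²⁸) = √(61.52) = 7.84.

λ_μ/λ_X = 7.84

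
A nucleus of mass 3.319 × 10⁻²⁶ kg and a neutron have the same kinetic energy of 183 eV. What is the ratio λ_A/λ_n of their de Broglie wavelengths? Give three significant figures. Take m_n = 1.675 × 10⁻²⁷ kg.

λ_A/λ_n = 0.225

At fixed KE, p = √(2mKE) so λ = h/p ∝ 1/√m.
λ_A/λ_n = √(m_n/m_A) = √(1.675 × 10⁻²⁷/3.319 × 10⁻²⁶) = √(0.05047) = 0.225.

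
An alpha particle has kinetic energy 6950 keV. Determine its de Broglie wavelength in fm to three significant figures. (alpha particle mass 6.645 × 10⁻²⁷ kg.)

KE = 6950 keV = 1.113 × 10⁻¹² J.
p = √(2mKE) = √(2 × 6.645 × 10⁻²⁷ × 1.113 × 10⁻¹²) = 1.216 × 10⁻¹⁹ kg·m/s.
λ = h/p = 6.626 × 10⁻³⁴ / 1.216 × 10⁻¹⁹ = 5.45 × 10⁻¹⁵ m = 5.45 fm.

λ = 5.45 fm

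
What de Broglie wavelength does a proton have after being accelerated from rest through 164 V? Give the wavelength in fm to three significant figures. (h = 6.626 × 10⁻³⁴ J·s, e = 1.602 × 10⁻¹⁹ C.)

λ = 2230 fm

KE = eV = 1.602 × 10⁻¹⁹ × 164.0 = 2.627 × 10⁻¹⁷ J.
p = √(2mKE) = √(2 × 1.673 × 10⁻²⁷ × 2.627 × 10⁻¹⁷) = 2.965 × 10⁻²² kg·m/s.
λ = h/p = 6.626 × 10⁻³⁴ / 2.965 × 10⁻²² = 2.23 × 10⁻¹² m = 2230 fm.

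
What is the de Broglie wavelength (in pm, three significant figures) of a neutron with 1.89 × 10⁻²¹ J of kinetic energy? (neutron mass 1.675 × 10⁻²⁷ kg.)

λ = 263 pm

p = √(2mKE) = √(2 × 1.675 × 10⁻²⁷ × 1.890 × 10⁻²¹) = 2.516 × 10⁻²⁴ kg·m/s.
λ = h/p = 6.626 × 10⁻³⁴ / 2.516 × 10⁻²⁴ = 2.63 × 10⁻¹⁰ m = 263 pm.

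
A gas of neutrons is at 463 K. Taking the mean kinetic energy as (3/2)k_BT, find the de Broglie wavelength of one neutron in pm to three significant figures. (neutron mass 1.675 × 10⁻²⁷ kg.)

λ = 117 pm

KE = (3/2)k_BT = 1.5 × 1.381 × 10⁻²³ × 463 = 9.591 × 10⁻²¹ J.
p = √(2mKE) = √(2 × 1.675 × 10⁻²⁷ × 9.591 × 10⁻²¹) = 5.668 × 10⁻²⁴ kg·m/s.
λ = h/p = 1.17 × 10⁻¹⁰ m = 117 pm.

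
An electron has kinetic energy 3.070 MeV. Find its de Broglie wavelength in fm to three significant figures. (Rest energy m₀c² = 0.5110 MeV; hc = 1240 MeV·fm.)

Total energy E = KE + m₀c² = 3.070 + 0.5110 = 3.5810 MeV.
(pc)² = E² − (m₀c²)² = (3.5810)² − (0.5110)² = 12.56 MeV², so pc = 3.544 MeV.
λ = hc/(pc) = 1240 MeV·fm / 3.544 MeV = 350 fm.

λ = 350 fm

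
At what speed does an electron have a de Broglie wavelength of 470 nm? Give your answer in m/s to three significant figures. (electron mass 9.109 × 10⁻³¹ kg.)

v = 1550 m/s

p = h/λ = 6.626 × 10⁻³⁴ / 4.700 × 10⁻⁷ = 1.410 × 10⁻²⁷ kg·m/s.
v = p/m = 1.410 × 10⁻²⁷ / 9.109 × 10⁻³¹ = 1.55 × 10³ m/s = 1550 m/s.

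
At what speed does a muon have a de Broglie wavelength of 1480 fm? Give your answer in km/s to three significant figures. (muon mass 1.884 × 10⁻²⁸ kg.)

p = h/λ = 6.626 × 10⁻³⁴ / 1.480 × 10⁻¹² = 4.477 × 10⁻²² kg·m/s.
v = p/m = 4.477 × 10⁻²² / 1.884 × 10⁻²⁸ = 2.38 × 10⁶ m/s = 2380 km/s.

v = 2380 km/s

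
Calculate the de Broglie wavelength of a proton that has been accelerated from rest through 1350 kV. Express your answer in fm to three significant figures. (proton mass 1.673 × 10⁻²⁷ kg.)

λ = 24.6 fm

KE = eV = 1.602 × 10⁻¹⁹ × 1.350 × 10⁶ = 2.163 × 10⁻¹³ J.
p = √(2mKE) = √(2 × 1.673 × 10⁻²⁷ × 2.163 × 10⁻¹³) = 2.690 × 10⁻²⁰ kg·m/s.
λ = h/p = 6.626 × 10⁻³⁴ / 2.690 × 10⁻²⁰ = 2.46 × 10⁻¹⁴ m = 24.6 fm.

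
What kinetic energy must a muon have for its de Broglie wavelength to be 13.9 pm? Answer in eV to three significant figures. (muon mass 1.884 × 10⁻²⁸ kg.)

KE = 37.6 eV

p = h/λ = 6.626 × 10⁻³⁴ / 1.390 × 10⁻¹¹ = 4.767 × 10⁻²³ kg·m/s.
KE = p²/(2m) = (4.767 × 10⁻²³)² / (2 × 1.884 × 10⁻²⁸) = 6.031 × 10⁻¹⁸ J = 37.6 eV.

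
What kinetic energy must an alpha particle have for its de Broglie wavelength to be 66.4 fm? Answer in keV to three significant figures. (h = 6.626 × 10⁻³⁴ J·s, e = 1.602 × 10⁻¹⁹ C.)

KE = 46.8 keV

p = h/λ = 6.626 × 10⁻³⁴ / 6.640 × 10⁻¹⁴ = 9.979 × 10⁻²¹ kg·m/s.
KE = p²/(2m) = (9.979 × 10⁻²¹)² / (2 × 6.645 × 10⁻²⁷) = 7.493 × 10⁻¹⁵ J = 46.8 keV.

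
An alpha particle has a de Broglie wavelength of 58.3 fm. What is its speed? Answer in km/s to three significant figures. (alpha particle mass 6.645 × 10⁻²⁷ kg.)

p = h/λ = 6.626 × 10⁻³⁴ / 5.830 × 10⁻¹⁴ = 1.137 × 10⁻²⁰ kg·m/s.
v = p/m = 1.137 × 10⁻²⁰ / 6.645 × 10⁻²⁷ = 1.71 × 10⁶ m/s = 1710 km/s.

v = 1710 km/s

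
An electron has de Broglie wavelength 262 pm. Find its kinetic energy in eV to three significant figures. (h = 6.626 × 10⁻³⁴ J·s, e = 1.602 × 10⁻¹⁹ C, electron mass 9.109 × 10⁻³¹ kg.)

p = h/λ = 6.626 × 10⁻³⁴ / 2.620 × 10⁻¹⁰ = 2.529 × 10⁻²⁴ kg·m/s.
KE = p²/(2m) = (2.529 × 10⁻²⁴)² / (2 × 9.109 × 10⁻³¹) = 3.511 × 10⁻¹⁸ J = 21.9 eV.

KE = 21.9 eV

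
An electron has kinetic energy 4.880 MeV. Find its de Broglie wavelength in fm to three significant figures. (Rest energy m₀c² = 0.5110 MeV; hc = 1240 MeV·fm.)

λ = 231 fm

Total energy E = KE + m₀c² = 4.880 + 0.5110 = 5.3910 MeV.
(pc)² = E² − (m₀c²)² = (5.3910)² − (0.5110)² = 28.80 MeV², so pc = 5.367 MeV.
λ = hc/(pc) = 1240 MeV·fm / 5.367 MeV = 231 fm.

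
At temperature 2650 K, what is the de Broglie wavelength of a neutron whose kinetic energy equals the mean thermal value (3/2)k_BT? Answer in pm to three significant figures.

λ = 48.9 pm

KE = (3/2)k_BT = 1.5 × 1.381 × 10⁻²³ × 2650 = 5.489 × 10⁻²⁰ J.
p = √(2mKE) = √(2 × 1.675 × 10⁻²⁷ × 5.489 × 10⁻²⁰) = 1.356 × 10⁻²³ kg·m/s.
λ = h/p = 4.89 × 10⁻¹¹ m = 48.9 pm.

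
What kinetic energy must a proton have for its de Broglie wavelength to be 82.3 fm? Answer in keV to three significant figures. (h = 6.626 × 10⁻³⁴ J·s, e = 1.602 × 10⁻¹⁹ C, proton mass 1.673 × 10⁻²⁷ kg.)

p = h/λ = 6.626 × 10⁻³⁴ / 8.230 × 10⁻¹⁴ = 8.051 × 10⁻²¹ kg·m/s.
KE = p²/(2m) = (8.051 × 10⁻²¹)² / (2 × 1.673 × 10⁻²⁷) = 1.937 × 10⁻¹⁴ J = 121 keV.

KE = 121 keV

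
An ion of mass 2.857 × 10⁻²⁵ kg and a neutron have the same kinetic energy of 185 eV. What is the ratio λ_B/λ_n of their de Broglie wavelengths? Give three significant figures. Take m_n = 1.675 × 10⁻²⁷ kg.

λ_B/λ_n = 0.0766

At fixed KE, p = √(2mKE) so λ = h/p ∝ 1/√m.
λ_B/λ_n = √(m_n/m_B) = √(1.675 × 10⁻²⁷/2.857 × 10⁻²⁵) = √(5.863 × 10⁻³) = 0.0766.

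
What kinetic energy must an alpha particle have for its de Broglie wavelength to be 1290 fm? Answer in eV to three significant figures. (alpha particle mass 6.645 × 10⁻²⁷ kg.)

p = h/λ = 6.626 × 10⁻³⁴ / 1.290 × 10⁻¹² = 5.136 × 10⁻²² kg·m/s.
KE = p²/(2m) = (5.136 × 10⁻²²)² / (2 × 6.645 × 10⁻²⁷) = 1.985 × 10⁻¹⁷ J = 124 eV.

KE = 124 eV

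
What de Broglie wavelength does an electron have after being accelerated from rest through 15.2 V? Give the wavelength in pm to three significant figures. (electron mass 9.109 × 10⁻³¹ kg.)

λ = 315 pm

KE = eV = 1.602 × 10⁻¹⁹ × 15.20 = 2.435 × 10⁻¹⁸ J.
p = √(2mKE) = √(2 × 9.109 × 10⁻³¹ × 2.435 × 10⁻¹⁸) = 2.106 × 10⁻²⁴ kg·m/s.
λ = h/p = 6.626 × 10⁻³⁴ / 2.106 × 10⁻²⁴ = 3.15 × 10⁻¹⁰ m = 315 pm.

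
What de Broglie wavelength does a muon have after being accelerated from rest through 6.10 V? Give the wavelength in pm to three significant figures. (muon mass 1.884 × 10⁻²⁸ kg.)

λ = 34.5 pm

KE = eV = 1.602 × 10⁻¹⁹ × 6.100 = 9.772 × 10⁻¹⁹ J.
p = √(2mKE) = √(2 × 1.884 × 10⁻²⁸ × 9.772 × 10⁻¹⁹) = 1.919 × 10⁻²³ kg·m/s.
λ = h/p = 6.626 × 10⁻³⁴ / 1.919 × 10⁻²³ = 3.45 × 10⁻¹¹ m = 34.5 pm.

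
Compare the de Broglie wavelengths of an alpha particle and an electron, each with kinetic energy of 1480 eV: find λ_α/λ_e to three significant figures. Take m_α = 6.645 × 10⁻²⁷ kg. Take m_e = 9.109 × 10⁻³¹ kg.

λ_α/λ_e = 0.0117

At fixed KE, p = √(2mKE) so λ = h/p ∝ 1/√m.
λ_α/λ_e = √(m_e/m_α) = √(9.109 × 10⁻³¹/6.645 × 10⁻²⁷) = √(1.371 × 10⁻⁴) = 0.0117.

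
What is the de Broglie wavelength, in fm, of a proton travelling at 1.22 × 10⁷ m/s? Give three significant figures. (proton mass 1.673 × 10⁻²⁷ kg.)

p = mv = 1.673 × 10⁻²⁷ × 1.22 × 10⁷ = 2.041 × 10⁻²⁰ kg·m/s.
λ = h/p = 6.626 × 10⁻³⁴ / 2.041 × 10⁻²⁰ = 3.25 × 10⁻¹⁴ m = 32.5 fm.

λ = 32.5 fm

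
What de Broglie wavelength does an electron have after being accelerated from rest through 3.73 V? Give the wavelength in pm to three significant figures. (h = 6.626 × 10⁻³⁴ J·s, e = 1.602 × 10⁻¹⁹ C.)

KE = eV = 1.602 × 10⁻¹⁹ × 3.730 = 5.975 × 10⁻¹⁹ J.
p = √(2mKE) = √(2 × 9.109 × 10⁻³¹ × 5.975 × 10⁻¹⁹) = 1.043 × 10⁻²⁴ kg·m/s.
λ = h/p = 6.626 × 10⁻³⁴ / 1.043 × 10⁻²⁴ = 6.35 × 10⁻¹⁰ m = 635 pm.

λ = 635 pm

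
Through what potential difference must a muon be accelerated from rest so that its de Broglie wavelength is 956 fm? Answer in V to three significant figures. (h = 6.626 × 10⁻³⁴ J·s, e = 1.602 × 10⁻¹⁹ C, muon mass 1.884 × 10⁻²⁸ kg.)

p = h/λ = 6.626 × 10⁻³⁴ / 9.560 × 10⁻¹³ = 6.931 × 10⁻²² kg·m/s.
KE = p²/(2m) = 1.275 × 10⁻¹⁵ J.
V = KE/e = 1.275 × 10⁻¹⁵ / (1.602 × 10⁻¹⁹) = 7960 V.

V = 7960 V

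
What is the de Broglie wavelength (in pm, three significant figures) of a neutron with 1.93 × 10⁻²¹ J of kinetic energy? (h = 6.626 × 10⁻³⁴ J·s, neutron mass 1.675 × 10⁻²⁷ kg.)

p = √(2mKE) = √(2 × 1.675 × 10⁻²⁷ × 1.930 × 10⁻²¹) = 2.543 × 10⁻²⁴ kg·m/s.
λ = h/p = 6.626 × 10⁻³⁴ / 2.543 × 10⁻²⁴ = 2.61 × 10⁻¹⁰ m = 261 pm.

λ = 261 pm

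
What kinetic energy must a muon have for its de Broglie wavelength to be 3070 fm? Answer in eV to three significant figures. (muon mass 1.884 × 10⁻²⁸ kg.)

KE = 772 eV

p = h/λ = 6.626 × 10⁻³⁴ / 3.070 × 10⁻¹² = 2.158 × 10⁻²² kg·m/s.
KE = p²/(2m) = (2.158 × 10⁻²²)² / (2 × 1.884 × 10⁻²⁸) = 1.236 × 10⁻¹⁶ J = 772 eV.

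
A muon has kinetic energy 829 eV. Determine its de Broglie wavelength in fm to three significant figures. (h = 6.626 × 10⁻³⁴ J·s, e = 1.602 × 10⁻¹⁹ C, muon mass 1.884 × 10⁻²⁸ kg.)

λ = 2960 fm

KE = 829 eV = 1.328 × 10⁻¹⁶ J.
p = √(2mKE) = √(2 × 1.884 × 10⁻²⁸ × 1.328 × 10⁻¹⁶) = 2.237 × 10⁻²² kg·m/s.
λ = h/p = 6.626 × 10⁻³⁴ / 2.237 × 10⁻²² = 2.96 × 10⁻¹² m = 2960 fm.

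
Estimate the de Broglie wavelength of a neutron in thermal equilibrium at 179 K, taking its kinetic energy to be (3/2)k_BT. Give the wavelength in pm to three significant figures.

KE = (3/2)k_BT = 1.5 × 1.381 × 10⁻²³ × 179 = 3.708 × 10⁻²¹ J.
p = √(2mKE) = √(2 × 1.675 × 10⁻²⁷ × 3.708 × 10⁻²¹) = 3.524 × 10⁻²⁴ kg·m/s.
λ = h/p = 1.88 × 10⁻¹⁰ m = 188 pm.

λ = 188 pm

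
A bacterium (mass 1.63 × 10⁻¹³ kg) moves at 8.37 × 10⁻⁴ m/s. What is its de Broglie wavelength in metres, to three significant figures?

λ = 4.86 × 10⁻¹⁸ m

p = mv = 1.63 × 10⁻¹³ × 8.37 × 10⁻⁴ = 1.364 × 10⁻¹⁶ kg·m/s.
λ = h/p = 6.626 × 10⁻³⁴ / 1.364 × 10⁻¹⁶ = 4.86 × 10⁻¹⁸ m.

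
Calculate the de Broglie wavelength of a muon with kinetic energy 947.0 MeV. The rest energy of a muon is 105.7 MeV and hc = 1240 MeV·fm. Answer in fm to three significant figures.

Total energy E = KE + m₀c² = 947.0 + 105.7 = 1052.7 MeV.
(pc)² = E² − (m₀c²)² = (1052.7)² − (105.7)² = 1.097 × 10⁶ MeV², so pc = 1047 MeV.
λ = hc/(pc) = 1240 MeV·fm / 1047 MeV = 1.18 fm.

λ = 1.18 fm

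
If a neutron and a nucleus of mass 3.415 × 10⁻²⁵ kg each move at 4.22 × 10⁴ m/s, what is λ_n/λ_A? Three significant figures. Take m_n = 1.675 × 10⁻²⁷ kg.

At fixed v, p = mv so λ = h/(mv) ∝ 1/m.
λ_n/λ_A = m_A/m_n = 3.415 × 10⁻²⁵/1.675 × 10⁻²⁷ = 204.

λ_n/λ_A = 204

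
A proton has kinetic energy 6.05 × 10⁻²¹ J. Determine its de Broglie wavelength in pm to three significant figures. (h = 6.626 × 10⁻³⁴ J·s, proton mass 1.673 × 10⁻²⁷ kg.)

λ = 147 pm

p = √(2mKE) = √(2 × 1.673 × 10⁻²⁷ × 6.050 × 10⁻²¹) = 4.499 × 10⁻²⁴ kg·m/s.
λ = h/p = 6.626 × 10⁻³⁴ / 4.499 × 10⁻²⁴ = 1.47 × 10⁻¹⁰ m = 147 pm.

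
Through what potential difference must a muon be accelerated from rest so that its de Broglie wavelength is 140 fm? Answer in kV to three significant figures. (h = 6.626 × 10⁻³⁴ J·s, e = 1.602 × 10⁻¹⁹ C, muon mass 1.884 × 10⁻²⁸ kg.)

V = 371 kV

p = h/λ = 6.626 × 10⁻³⁴ / 1.400 × 10⁻¹³ = 4.733 × 10⁻²¹ kg·m/s.
KE = p²/(2m) = 5.945 × 10⁻¹⁴ J.
V = KE/e = 5.945 × 10⁻¹⁴ / (1.602 × 10⁻¹⁹) = 371 kV.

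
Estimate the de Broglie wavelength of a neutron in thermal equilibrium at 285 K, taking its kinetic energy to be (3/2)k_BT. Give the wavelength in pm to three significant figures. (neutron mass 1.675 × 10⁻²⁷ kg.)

λ = 149 pm

KE = (3/2)k_BT = 1.5 × 1.381 × 10⁻²³ × 285 = 5.904 × 10⁻²¹ J.
p = √(2mKE) = √(2 × 1.675 × 10⁻²⁷ × 5.904 × 10⁻²¹) = 4.447 × 10⁻²⁴ kg·m/s.
λ = h/p = 1.49 × 10⁻¹⁰ m = 149 pm.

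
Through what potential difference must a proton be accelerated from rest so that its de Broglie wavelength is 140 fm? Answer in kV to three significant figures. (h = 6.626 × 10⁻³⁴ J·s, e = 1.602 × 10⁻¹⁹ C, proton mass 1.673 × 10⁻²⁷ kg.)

V = 41.8 kV

p = h/λ = 6.626 × 10⁻³⁴ / 1.400 × 10⁻¹³ = 4.733 × 10⁻²¹ kg·m/s.
KE = p²/(2m) = 6.695 × 10⁻¹⁵ J.
V = KE/e = 6.695 × 10⁻¹⁵ / (1.602 × 10⁻¹⁹) = 41.8 kV.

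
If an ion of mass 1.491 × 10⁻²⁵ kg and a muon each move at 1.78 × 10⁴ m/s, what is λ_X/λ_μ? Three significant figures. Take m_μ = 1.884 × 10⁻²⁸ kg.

At fixed v, p = mv so λ = h/(mv) ∝ 1/m.
λ_X/λ_μ = m_μ/m_X = 1.884 × 10⁻²⁸/1.491 × 10⁻²⁵ = 1.26 × 10⁻³.

λ_X/λ_μ = 1.26 × 10⁻³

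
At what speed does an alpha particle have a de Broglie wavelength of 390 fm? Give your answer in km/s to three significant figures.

p = h/λ = 6.626 × 10⁻³⁴ / 3.900 × 10⁻¹³ = 1.699 × 10⁻²¹ kg·m/s.
v = p/m = 1.699 × 10⁻²¹ / 6.645 × 10⁻²⁷ = 2.56 × 10⁵ m/s = 256 km/s.

v = 256 km/s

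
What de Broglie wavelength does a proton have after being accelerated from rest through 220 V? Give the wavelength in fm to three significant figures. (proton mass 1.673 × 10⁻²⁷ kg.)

λ = 1930 fm

KE = eV = 1.602 × 10⁻¹⁹ × 220.0 = 3.524 × 10⁻¹⁷ J.
p = √(2mKE) = √(2 × 1.673 × 10⁻²⁷ × 3.524 × 10⁻¹⁷) = 3.434 × 10⁻²² kg·m/s.
λ = h/p = 6.626 × 10⁻³⁴ / 3.434 × 10⁻²² = 1.93 × 10⁻¹² m = 1930 fm.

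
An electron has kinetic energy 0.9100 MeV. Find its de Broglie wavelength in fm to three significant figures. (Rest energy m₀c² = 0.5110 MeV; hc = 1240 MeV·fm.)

λ = 935 fm

Total energy E = KE + m₀c² = 0.9100 + 0.5110 = 1.4210 MeV.
(pc)² = E² − (m₀c²)² = (1.4210)² − (0.5110)² = 1.758 MeV², so pc = 1.326 MeV.
λ = hc/(pc) = 1240 MeV·fm / 1.326 MeV = 935 fm.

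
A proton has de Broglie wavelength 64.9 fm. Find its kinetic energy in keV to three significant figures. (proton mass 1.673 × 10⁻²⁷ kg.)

KE = 194 keV

p = h/λ = 6.626 × 10⁻³⁴ / 6.490 × 10⁻¹⁴ = 1.021 × 10⁻²⁰ kg·m/s.
KE = p²/(2m) = (1.021 × 10⁻²⁰)² / (2 × 1.673 × 10⁻²⁷) = 3.115 × 10⁻¹⁴ J = 194 keV.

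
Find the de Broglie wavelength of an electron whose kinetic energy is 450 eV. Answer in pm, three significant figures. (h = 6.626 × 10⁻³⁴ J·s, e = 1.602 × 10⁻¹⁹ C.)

λ = 57.8 pm

KE = 450 eV = 7.209 × 10⁻¹⁷ J.
p = √(2mKE) = √(2 × 9.109 × 10⁻³¹ × 7.209 × 10⁻¹⁷) = 1.146 × 10⁻²³ kg·m/s.
λ = h/p = 6.626 × 10⁻³⁴ / 1.146 × 10⁻²³ = 5.78 × 10⁻¹¹ m = 57.8 pm.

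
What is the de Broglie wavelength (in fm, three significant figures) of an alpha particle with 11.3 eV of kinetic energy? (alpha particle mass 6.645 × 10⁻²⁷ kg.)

λ = 4270 fm

KE = 11.3 eV = 1.810 × 10⁻¹⁸ J.
p = √(2mKE) = √(2 × 6.645 × 10⁻²⁷ × 1.810 × 10⁻¹⁸) = 1.551 × 10⁻²² kg·m/s.
λ = h/p = 6.626 × 10⁻³⁴ / 1.551 × 10⁻²² = 4.27 × 10⁻¹² m = 4270 fm.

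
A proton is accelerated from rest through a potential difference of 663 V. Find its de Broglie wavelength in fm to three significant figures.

λ = 1110 fm

KE = eV = 1.602 × 10⁻¹⁹ × 663.0 = 1.062 × 10⁻¹⁶ J.
p = √(2mKE) = √(2 × 1.673 × 10⁻²⁷ × 1.062 × 10⁻¹⁶) = 5.961 × 10⁻²² kg·m/s.
λ = h/p = 6.626 × 10⁻³⁴ / 5.961 × 10⁻²² = 1.11 × 10⁻¹² m = 1110 fm.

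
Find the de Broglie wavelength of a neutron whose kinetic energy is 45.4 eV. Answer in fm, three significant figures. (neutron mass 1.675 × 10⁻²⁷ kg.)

KE = 45.4 eV = 7.273 × 10⁻¹⁸ J.
p = √(2mKE) = √(2 × 1.675 × 10⁻²⁷ × 7.273 × 10⁻¹⁸) = 1.561 × 10⁻²² kg·m/s.
λ = h/p = 6.626 × 10⁻³⁴ / 1.561 × 10⁻²² = 4.24 × 10⁻¹² m = 4240 fm.

λ = 4240 fm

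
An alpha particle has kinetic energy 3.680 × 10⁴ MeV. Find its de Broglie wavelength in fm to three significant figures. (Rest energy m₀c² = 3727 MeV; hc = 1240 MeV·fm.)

λ = 0.0307 fm

Total energy E = KE + m₀c² = 3.680 × 10⁴ + 3727 = 40527 MeV.
(pc)² = E² − (m₀c²)² = (40527)² − (3727)² = 1.629 × 10⁹ MeV², so pc = 4.036 × 10⁴ MeV.
λ = hc/(pc) = 1240 MeV·fm / 4.036 × 10⁴ MeV = 0.0307 fm.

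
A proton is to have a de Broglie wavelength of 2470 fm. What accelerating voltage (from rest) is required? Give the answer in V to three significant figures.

V = 134 V

p = h/λ = 6.626 × 10⁻³⁴ / 2.470 × 10⁻¹² = 2.683 × 10⁻²² kg·m/s.
KE = p²/(2m) = 2.151 × 10⁻¹⁷ J.
V = KE/e = 2.151 × 10⁻¹⁷ / (1.602 × 10⁻¹⁹) = 134 V.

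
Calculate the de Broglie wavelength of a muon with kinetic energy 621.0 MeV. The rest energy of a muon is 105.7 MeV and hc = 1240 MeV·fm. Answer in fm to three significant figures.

λ = 1.72 fm

Total energy E = KE + m₀c² = 621.0 + 105.7 = 726.7 MeV.
(pc)² = E² − (m₀c²)² = (726.7)² − (105.7)² = 5.169 × 10⁵ MeV², so pc = 719.0 MeV.
λ = hc/(pc) = 1240 MeV·fm / 719.0 MeV = 1.72 fm.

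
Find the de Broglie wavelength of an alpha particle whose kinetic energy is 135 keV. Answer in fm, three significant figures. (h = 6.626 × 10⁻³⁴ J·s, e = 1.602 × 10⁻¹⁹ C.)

KE = 135 keV = 2.163 × 10⁻¹⁴ J.
p = √(2mKE) = √(2 × 6.645 × 10⁻²⁷ × 2.163 × 10⁻¹⁴) = 1.695 × 10⁻²⁰ kg·m/s.
λ = h/p = 6.626 × 10⁻³⁴ / 1.695 × 10⁻²⁰ = 3.91 × 10⁻¹⁴ m = 39.1 fm.

λ = 39.1 fm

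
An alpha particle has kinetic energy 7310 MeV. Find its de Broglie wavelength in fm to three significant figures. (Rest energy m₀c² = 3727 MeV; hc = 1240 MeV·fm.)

λ = 0.119 fm

Total energy E = KE + m₀c² = 7310 + 3727 = 11037 MeV.
(pc)² = E² − (m₀c²)² = (11037)² − (3727)² = 1.079 × 10⁸ MeV², so pc = 1.039 × 10⁴ MeV.
λ = hc/(pc) = 1240 MeV·fm / 1.039 × 10⁴ MeV = 0.119 fm.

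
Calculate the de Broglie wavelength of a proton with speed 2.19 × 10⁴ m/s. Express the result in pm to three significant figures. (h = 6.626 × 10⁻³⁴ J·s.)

λ = 18.1 pm

p = mv = 1.673 × 10⁻²⁷ × 2.19 × 10⁴ = 3.664 × 10⁻²³ kg·m/s.
λ = h/p = 6.626 × 10⁻³⁴ / 3.664 × 10⁻²³ = 1.81 × 10⁻¹¹ m = 18.1 pm.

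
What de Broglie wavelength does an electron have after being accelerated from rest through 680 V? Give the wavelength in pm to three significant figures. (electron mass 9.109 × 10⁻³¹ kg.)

λ = 47.0 pm

KE = eV = 1.602 × 10⁻¹⁹ × 680.0 = 1.089 × 10⁻¹⁶ J.
p = √(2mKE) = √(2 × 9.109 × 10⁻³¹ × 1.089 × 10⁻¹⁶) = 1.409 × 10⁻²³ kg·m/s.
λ = h/p = 6.626 × 10⁻³⁴ / 1.409 × 10⁻²³ = 4.70 × 10⁻¹¹ m = 47.0 pm.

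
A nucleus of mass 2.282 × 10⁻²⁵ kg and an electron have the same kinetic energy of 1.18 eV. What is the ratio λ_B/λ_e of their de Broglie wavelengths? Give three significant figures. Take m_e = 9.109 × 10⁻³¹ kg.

At fixed KE, p = √(2mKE) so λ = h/p ∝ 1/√m.
λ_B/λ_e = √(m_e/m_B) = √(9.109 × 10⁻³¹/2.282 × 10⁻²⁵) = √(3.992 × 10⁻⁶) = 2.00 × 10⁻³.

λ_B/λ_e = 2.00 × 10⁻³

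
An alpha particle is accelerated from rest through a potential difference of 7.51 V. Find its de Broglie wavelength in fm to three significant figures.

KE = 2eV = 2 × 1.602 × 10⁻¹⁹ × 7.510 = 2.406 × 10⁻¹⁸ J.
p = √(2mKE) = √(2 × 6.645 × 10⁻²⁷ × 2.406 × 10⁻¹⁸) = 1.788 × 10⁻²² kg·m/s.
λ = h/p = 6.626 × 10⁻³⁴ / 1.788 × 10⁻²² = 3.71 × 10⁻¹² m = 3710 fm.

λ = 3710 fm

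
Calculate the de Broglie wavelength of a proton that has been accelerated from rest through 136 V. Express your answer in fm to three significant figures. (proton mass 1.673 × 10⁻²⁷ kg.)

λ = 2450 fm

KE = eV = 1.602 × 10⁻¹⁹ × 136.0 = 2.179 × 10⁻¹⁷ J.
p = √(2mKE) = √(2 × 1.673 × 10⁻²⁷ × 2.179 × 10⁻¹⁷) = 2.700 × 10⁻²² kg·m/s.
λ = h/p = 6.626 × 10⁻³⁴ / 2.700 × 10⁻²² = 2.45 × 10⁻¹² m = 2450 fm.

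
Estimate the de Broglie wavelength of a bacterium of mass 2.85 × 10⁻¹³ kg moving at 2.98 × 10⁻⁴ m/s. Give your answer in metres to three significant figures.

λ = 7.80 × 10⁻¹⁸ m

p = mv = 2.85 × 10⁻¹³ × 2.98 × 10⁻⁴ = 8.493 × 10⁻¹⁷ kg·m/s.
λ = h/p = 6.626 × 10⁻³⁴ / 8.493 × 10⁻¹⁷ = 7.80 × 10⁻¹⁸ m.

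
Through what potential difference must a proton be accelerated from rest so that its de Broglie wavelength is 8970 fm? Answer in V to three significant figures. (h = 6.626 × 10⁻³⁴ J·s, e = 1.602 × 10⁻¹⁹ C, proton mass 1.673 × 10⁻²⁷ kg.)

V = 10.2 V

p = h/λ = 6.626 × 10⁻³⁴ / 8.970 × 10⁻¹² = 7.387 × 10⁻²³ kg·m/s.
KE = p²/(2m) = 1.631 × 10⁻¹⁸ J.
V = KE/e = 1.631 × 10⁻¹⁸ / (1.602 × 10⁻¹⁹) = 10.2 V.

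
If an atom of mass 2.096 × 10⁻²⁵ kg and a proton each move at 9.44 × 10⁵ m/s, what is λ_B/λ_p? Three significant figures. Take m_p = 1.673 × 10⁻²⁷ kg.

At fixed v, p = mv so λ = h/(mv) ∝ 1/m.
λ_B/λ_p = m_p/m_B = 1.673 × 10⁻²⁷/2.096 × 10⁻²⁵ = 7.98 × 10⁻³.

λ_B/λ_p = 7.98 × 10⁻³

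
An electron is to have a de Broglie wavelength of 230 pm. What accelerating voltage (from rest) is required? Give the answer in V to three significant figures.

V = 28.4 V

p = h/λ = 6.626 × 10⁻³⁴ / 2.300 × 10⁻¹⁰ = 2.881 × 10⁻²⁴ kg·m/s.
KE = p²/(2m) = 4.556 × 10⁻¹⁸ J.
V = KE/e = 4.556 × 10⁻¹⁸ / (1.602 × 10⁻¹⁹) = 28.4 V.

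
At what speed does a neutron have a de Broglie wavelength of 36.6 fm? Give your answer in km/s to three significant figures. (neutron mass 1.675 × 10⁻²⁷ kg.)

v = 1.08 × 10⁴ km/s

p = h/λ = 6.626 × 10⁻³⁴ / 3.660 × 10⁻¹⁴ = 1.810 × 10⁻²⁰ kg·m/s.
v = p/m = 1.810 × 10⁻²⁰ / 1.675 × 10⁻²⁷ = 1.08 × 10⁷ m/s = 1.08 × 10⁴ km/s.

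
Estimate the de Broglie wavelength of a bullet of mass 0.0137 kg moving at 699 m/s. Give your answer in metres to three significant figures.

λ = 6.92 × 10⁻³⁵ m

p = mv = 0.0137 × 699 = 9.576 kg·m/s.
λ = h/p = 6.626 × 10⁻³⁴ / 9.576 = 6.92 × 10⁻³⁵ m.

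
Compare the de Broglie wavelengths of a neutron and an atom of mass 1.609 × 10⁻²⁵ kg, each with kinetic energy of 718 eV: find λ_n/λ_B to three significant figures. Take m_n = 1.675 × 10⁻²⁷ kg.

At fixed KE, p = √(2mKE) so λ = h/p ∝ 1/√m.
λ_n/λ_B = √(m_B/m_n) = √(1.609 × 10⁻²⁵/1.675 × 10⁻²⁷) = √(96.06) = 9.80.

λ_n/λ_B = 9.80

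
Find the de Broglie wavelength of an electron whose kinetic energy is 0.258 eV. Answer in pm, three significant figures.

KE = 0.258 eV = 4.133 × 10⁻²⁰ J.
p = √(2mKE) = √(2 × 9.109 × 10⁻³¹ × 4.133 × 10⁻²⁰) = 2.744 × 10⁻²⁵ kg·m/s.
λ = h/p = 6.626 × 10⁻³⁴ / 2.744 × 10⁻²⁵ = 2.41 × 10⁻⁹ m = 2410 pm.

λ = 2410 pm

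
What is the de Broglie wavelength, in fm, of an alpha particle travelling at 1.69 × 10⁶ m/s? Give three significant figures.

p = mv = 6.645 × 10⁻²⁷ × 1.69 × 10⁶ = 1.123 × 10⁻²⁰ kg·m/s.
λ = h/p = 6.626 × 10⁻³⁴ / 1.123 × 10⁻²⁰ = 5.90 × 10⁻¹⁴ m = 59.0 fm.

λ = 59.0 fm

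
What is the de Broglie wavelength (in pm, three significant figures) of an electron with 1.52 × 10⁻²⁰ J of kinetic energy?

p = √(2mKE) = √(2 × 9.109 × 10⁻³¹ × 1.520 × 10⁻²⁰) = 1.664 × 10⁻²⁵ kg·m/s.
λ = h/p = 6.626 × 10⁻³⁴ / 1.664 × 10⁻²⁵ = 3.98 × 10⁻⁹ m = 3980 pm.

λ = 3980 pm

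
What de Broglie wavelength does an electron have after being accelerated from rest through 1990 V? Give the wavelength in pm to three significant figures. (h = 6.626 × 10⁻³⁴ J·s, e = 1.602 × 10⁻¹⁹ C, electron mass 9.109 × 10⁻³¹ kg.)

λ = 27.5 pm

KE = eV = 1.602 × 10⁻¹⁹ × 1990 = 3.188 × 10⁻¹⁶ J.
p = √(2mKE) = √(2 × 9.109 × 10⁻³¹ × 3.188 × 10⁻¹⁶) = 2.410 × 10⁻²³ kg·m/s.
λ = h/p = 6.626 × 10⁻³⁴ / 2.410 × 10⁻²³ = 2.75 × 10⁻¹¹ m = 27.5 pm.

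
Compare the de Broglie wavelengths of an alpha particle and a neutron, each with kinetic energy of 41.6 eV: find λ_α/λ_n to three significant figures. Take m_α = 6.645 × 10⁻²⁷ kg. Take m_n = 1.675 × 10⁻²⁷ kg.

At fixed KE, p = √(2mKE) so λ = h/p ∝ 1/√m.
λ_α/λ_n = √(m_n/m_α) = √(1.675 × 10⁻²⁷/6.645 × 10⁻²⁷) = √(0.2521) = 0.502.

λ_α/λ_n = 0.502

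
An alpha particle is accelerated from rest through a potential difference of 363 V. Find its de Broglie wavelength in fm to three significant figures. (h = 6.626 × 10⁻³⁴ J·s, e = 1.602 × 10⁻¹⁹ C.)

KE = 2eV = 2 × 1.602 × 10⁻¹⁹ × 363.0 = 1.163 × 10⁻¹⁶ J.
p = √(2mKE) = √(2 × 6.645 × 10⁻²⁷ × 1.163 × 10⁻¹⁶) = 1.243 × 10⁻²¹ kg·m/s.
λ = h/p = 6.626 × 10⁻³⁴ / 1.243 × 10⁻²¹ = 5.33 × 10⁻¹³ m = 533 fm.

λ = 533 fm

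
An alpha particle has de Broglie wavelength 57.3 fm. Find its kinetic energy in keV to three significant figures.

p = h/λ = 6.626 × 10⁻³⁴ / 5.730 × 10⁻¹⁴ = 1.156 × 10⁻²⁰ kg·m/s.
KE = p²/(2m) = (1.156 × 10⁻²⁰)² / (2 × 6.645 × 10⁻²⁷) = 1.006 × 10⁻¹⁴ J = 62.8 keV.

KE = 62.8 keV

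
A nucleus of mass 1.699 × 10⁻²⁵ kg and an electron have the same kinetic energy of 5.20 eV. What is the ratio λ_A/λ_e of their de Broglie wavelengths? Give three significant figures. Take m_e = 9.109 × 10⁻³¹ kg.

λ_A/λ_e = 2.32 × 10⁻³

At fixed KE, p = √(2mKE) so λ = h/p ∝ 1/√m.
λ_A/λ_e = √(m_e/m_A) = √(9.109 × 10⁻³¹/1.699 × 10⁻²⁵) = √(5.361 × 10⁻⁶) = 2.32 × 10⁻³.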